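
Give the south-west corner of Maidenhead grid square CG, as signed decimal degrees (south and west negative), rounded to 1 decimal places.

-30.0, -140.0

Field C=2, G=6: +2·20° lon, +6·10° lat → SW at lon -140°, lat -30°.
latitude -30.0, longitude -140.0.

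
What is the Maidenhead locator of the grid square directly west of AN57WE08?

Longitude extended square 0; −1 → -1, wraps to 9, carry into subsquare.
Longitude subsquare w = 22; −1 → 21 = v.
The latitude characters are unchanged.

AN57ve98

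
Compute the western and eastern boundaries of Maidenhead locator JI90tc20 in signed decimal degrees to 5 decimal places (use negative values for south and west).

19.60000, 19.60833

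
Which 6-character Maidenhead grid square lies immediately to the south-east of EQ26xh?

EQ36ag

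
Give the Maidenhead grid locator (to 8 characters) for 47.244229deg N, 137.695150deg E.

PN87uf38

Add 180° to longitude and 90° to latitude: 317.69515, 137.24423.
Field: 317.69515/20 → 15 → P, 137.24423/10 → 13 → N; chars PN.
Square: 17.69515/2 → 8, 7.24423/1 → 7; chars 87.
Subsquare: 1.69515/0.0833333 → 20 → u, 0.24423/0.0416667 → 5 → f; chars uf.
Extended square: 0.02848/0.00833333 → 3, 0.03590/0.00416667 → 8; chars 38.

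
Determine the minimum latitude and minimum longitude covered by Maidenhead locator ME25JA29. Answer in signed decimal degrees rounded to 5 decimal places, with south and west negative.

-44.96250, 64.76667

Field M=12, E=4: +12·20° lon, +4·10° lat → SW at lon 60°, lat -50°.
Square 2, 5: +2·2° lon, +5·1° lat → SW at lon 64°, lat -45°.
Subsquare j=9, a=0: +9·0.0833333° lon, +0·0.0416667° lat → SW at lon 64.75°, lat -45°.
Extended square 2, 9: +2·0.00833333° lon, +9·0.00416667° lat → SW at lon 64.7667°, lat -44.9625°.
latitude -44.96250, longitude 64.76667.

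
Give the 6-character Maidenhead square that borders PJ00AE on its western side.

Longitude subsquare a = 0; −1 → -1, wraps to 23 = x, carry into square.
Longitude square 0; −1 → -1, wraps to 9, carry into field.
Longitude field P = 15; −1 → 14 = O.
The latitude characters are unchanged.

OJ90xe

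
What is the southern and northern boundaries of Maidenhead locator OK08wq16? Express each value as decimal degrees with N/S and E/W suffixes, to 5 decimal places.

Field O=14, K=10: +14·20° lon, +10·10° lat → SW at lon 100°, lat 10°.
Square 0, 8: +0·2° lon, +8·1° lat → SW at lon 100°, lat 18°.
Subsquare w=22, q=16: +22·0.0833333° lon, +16·0.0416667° lat → SW at lon 101.833°, lat 18.6667°.
Extended square 1, 6: +1·0.00833333° lon, +6·0.00416667° lat → SW at lon 101.842°, lat 18.6917°.
Cell spans 0.00833333° lon × 0.00416667° lat.
south 18.69167° N, north 18.69583° N.

18.69167° N, 18.69583° N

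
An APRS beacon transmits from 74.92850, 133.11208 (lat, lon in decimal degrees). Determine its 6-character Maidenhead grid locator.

PQ64nw

Add 180° to longitude and 90° to latitude: 313.1121, 164.9285.
Field (20°×10°, letters A–R): 313.1121/20 → 15 → P, 164.9285/10 → 16 → Q; chars PQ.
Square (2°×1°, digits 0–9): 13.1121/2 → 6, 4.9285/1 → 4; chars 64.
Subsquare (5′×2.5′, letters a–x): 1.1121/0.0833333 → 13 → n, 0.9285/0.0416667 → 22 → w; chars nw.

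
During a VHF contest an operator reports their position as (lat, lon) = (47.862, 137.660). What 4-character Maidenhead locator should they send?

PN87

Add 180° to longitude and 90° to latitude: 317.66, 137.86.
Field: 317.66/20 → 15 → P, 137.86/10 → 13 → N; chars PN.
Square: 17.66/2 → 8, 7.86/1 → 7; chars 87.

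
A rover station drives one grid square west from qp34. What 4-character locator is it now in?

QP24

Longitude square 3; −1 → 2.
The latitude characters are unchanged.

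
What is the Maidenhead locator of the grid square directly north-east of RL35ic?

Longitude subsquare i = 8; +1 → 9 = j.
Latitude subsquare c = 2; +1 → 3 = d.

RL35jd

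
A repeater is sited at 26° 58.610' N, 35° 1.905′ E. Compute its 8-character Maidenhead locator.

Offset from 180°W / 90°S: lon 215.03175°, lat 116.97683°.
Field: 215.03175/20 → 10 → K, 116.97683/10 → 11 → L; chars KL.
Square: 15.03175/2 → 7, 6.97683/1 → 6; chars 76.
Subsquare: 1.03175/0.0833333 → 12 → m, 0.97683/0.0416667 → 23 → x; chars mx.
Extended square: 0.03175/0.00833333 → 3, 0.01850/0.00416667 → 4; chars 34.

KL76mx34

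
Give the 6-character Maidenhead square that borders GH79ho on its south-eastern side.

Longitude subsquare h = 7; +1 → 8 = i.
Latitude subsquare o = 14; −1 → 13 = n.

GH79in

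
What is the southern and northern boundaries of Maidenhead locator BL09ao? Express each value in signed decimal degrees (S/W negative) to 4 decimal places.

Field B=1, L=11: +1·20° lon, +11·10° lat → SW at lon -160°, lat 20°.
Square 0, 9: +0·2° lon, +9·1° lat → SW at lon -160°, lat 29°.
Subsquare a=0, o=14: +0·0.0833333° lon, +14·0.0416667° lat → SW at lon -160°, lat 29.5833°.
Cell spans 0.0833333° lon × 0.0416667° lat.
south 29.5833, north 29.6250.

29.5833, 29.6250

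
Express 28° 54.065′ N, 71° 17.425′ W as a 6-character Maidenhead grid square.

FL48iv

Shift to the Maidenhead origin (180°W, 90°S): lon 108.7096, lat 118.9011.
Field: 108.7096/20 → 5 → F, 118.9011/10 → 11 → L; chars FL.
Square: 8.7096/2 → 4, 8.9011/1 → 8; chars 48.
Subsquare: 0.7096/0.0833333 → 8 → i, 0.9011/0.0416667 → 21 → v; chars iv.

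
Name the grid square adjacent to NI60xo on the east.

NI70ao

Longitude subsquare x = 23; +1 → 24, wraps to 0 = a, carry into square.
Longitude square 6; +1 → 7.
The latitude characters are unchanged.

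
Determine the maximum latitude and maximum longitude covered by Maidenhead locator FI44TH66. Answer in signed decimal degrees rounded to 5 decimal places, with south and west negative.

-5.67917, -70.35833

Field F=5, I=8: +5·20° lon, +8·10° lat → SW at lon -80°, lat -10°.
Square 4, 4: +4·2° lon, +4·1° lat → SW at lon -72°, lat -6°.
Subsquare t=19, h=7: +19·0.0833333° lon, +7·0.0416667° lat → SW at lon -70.4167°, lat -5.70833°.
Extended square 6, 6: +6·0.00833333° lon, +6·0.00416667° lat → SW at lon -70.3667°, lat -5.68333°.
Cell spans 0.00833333° lon × 0.00416667° lat. NE corner is SW corner plus one full cell.
latitude -5.67917, longitude -70.35833.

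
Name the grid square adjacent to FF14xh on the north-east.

Longitude subsquare x = 23; +1 → 24, wraps to 0 = a, carry into square.
Longitude square 1; +1 → 2.
Latitude subsquare h = 7; +1 → 8 = i.

FF24ai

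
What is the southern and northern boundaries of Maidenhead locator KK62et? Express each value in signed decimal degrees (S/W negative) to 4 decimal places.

Field K=10, K=10: +10·20° lon, +10·10° lat → SW at lon 20°, lat 10°.
Square 6, 2: +6·2° lon, +2·1° lat → SW at lon 32°, lat 12°.
Subsquare e=4, t=19: +4·0.0833333° lon, +19·0.0416667° lat → SW at lon 32.3333°, lat 12.7917°.
Cell spans 0.0833333° lon × 0.0416667° lat.
south 12.7917, north 12.8333.

12.7917, 12.8333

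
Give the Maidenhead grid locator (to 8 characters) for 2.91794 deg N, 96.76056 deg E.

NJ82jw10

Offset from 180°W / 90°S: lon 276.76056°, lat 92.91794°.
Field (20°×10°, letters A–R): lon ⌊276.76056/20⌋ = 13 → N; lat ⌊92.91794/10⌋ = 9 → J.
Square (2°×1°, digits 0–9): lon ⌊16.76056/2⌋ = 8; lat ⌊2.91794/1⌋ = 2.
Subsquare (5′×2.5′, letters a–x): lon ⌊0.76056/0.0833333⌋ = 9 → j; lat ⌊0.91794/0.0416667⌋ = 22 → w.
Extended square (30″×15″, digits 0–9): lon ⌊0.01056/0.00833333⌋ = 1; lat ⌊0.00127/0.00416667⌋ = 0.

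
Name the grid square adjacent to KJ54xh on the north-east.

Longitude subsquare x = 23; +1 → 24, wraps to 0 = a, carry into square.
Longitude square 5; +1 → 6.
Latitude subsquare h = 7; +1 → 8 = i.

KJ64ai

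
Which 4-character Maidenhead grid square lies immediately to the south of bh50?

BG59

Latitude square 0; −1 → -1, wraps to 9, carry into field.
Latitude field H = 7; −1 → 6 = G.
The longitude characters are unchanged.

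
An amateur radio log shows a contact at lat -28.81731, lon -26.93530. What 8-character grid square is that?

HG61me73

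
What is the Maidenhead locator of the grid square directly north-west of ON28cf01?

Longitude extended square 0; −1 → -1, wraps to 9, carry into subsquare.
Longitude subsquare c = 2; −1 → 1 = b.
Latitude extended square 1; +1 → 2.

ON28bf92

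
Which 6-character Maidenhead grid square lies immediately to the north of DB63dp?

DB63dq

Latitude subsquare p = 15; +1 → 16 = q.
The longitude characters are unchanged.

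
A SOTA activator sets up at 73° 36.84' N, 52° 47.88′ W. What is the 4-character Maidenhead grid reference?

GQ33

Add 180° to longitude and 90° to latitude: 127.20, 163.61.
Field: 127.20/20 → 6 → G, 163.61/10 → 16 → Q; chars GQ.
Square: 7.20/2 → 3, 3.61/1 → 3; chars 33.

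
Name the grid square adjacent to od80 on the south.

OC89

Latitude square 0; −1 → -1, wraps to 9, carry into field.
Latitude field D = 3; −1 → 2 = C.
The longitude characters are unchanged.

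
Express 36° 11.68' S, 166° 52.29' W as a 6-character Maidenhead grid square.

AF63nt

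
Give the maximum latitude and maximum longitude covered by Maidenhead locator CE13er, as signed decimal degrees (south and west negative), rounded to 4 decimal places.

-46.2500, -137.5833

Field C=2, E=4: +2·20° lon, +4·10° lat → SW at lon -140°, lat -50°.
Square 1, 3: +1·2° lon, +3·1° lat → SW at lon -138°, lat -47°.
Subsquare e=4, r=17: +4·0.0833333° lon, +17·0.0416667° lat → SW at lon -137.667°, lat -46.2917°.
Cell spans 0.0833333° lon × 0.0416667° lat. NE corner is SW corner plus one full cell.
latitude -46.2500, longitude -137.5833.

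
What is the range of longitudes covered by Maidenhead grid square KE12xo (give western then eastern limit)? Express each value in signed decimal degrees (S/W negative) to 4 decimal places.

Field K=10, E=4: +10·20° lon, +4·10° lat → SW at lon 20°, lat -50°.
Square 1, 2: +1·2° lon, +2·1° lat → SW at lon 22°, lat -48°.
Subsquare x=23, o=14: +23·0.0833333° lon, +14·0.0416667° lat → SW at lon 23.9167°, lat -47.4167°.
Cell spans 0.0833333° lon × 0.0416667° lat.
west 23.9167, east 24.0000.

23.9167, 24.0000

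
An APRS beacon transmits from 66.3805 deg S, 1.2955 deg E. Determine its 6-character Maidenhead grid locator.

JC03po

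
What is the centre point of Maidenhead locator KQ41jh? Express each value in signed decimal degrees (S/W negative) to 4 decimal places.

Field K=10, Q=16: +10·20° lon, +16·10° lat → SW at lon 20°, lat 70°.
Square 4, 1: +4·2° lon, +1·1° lat → SW at lon 28°, lat 71°.
Subsquare j=9, h=7: +9·0.0833333° lon, +7·0.0416667° lat → SW at lon 28.75°, lat 71.2917°.
Cell spans 0.0833333° lon × 0.0416667° lat. Centre is SW corner plus half of each.
latitude 71.3125, longitude 28.7917.

71.3125, 28.7917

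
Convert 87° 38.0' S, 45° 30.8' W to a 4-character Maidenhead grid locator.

GA72

Offset from 180°W / 90°S: lon 134.49°, lat 2.37°.
Field: 134.49/20 → 6 → G, 2.37/10 → 0 → A; chars GA.
Square: 14.49/2 → 7, 2.37/1 → 2; chars 72.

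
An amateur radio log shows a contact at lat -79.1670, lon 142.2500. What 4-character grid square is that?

Offset from 180°W / 90°S: lon 322.25°, lat 10.83°.
Field: lon ⌊322.25/20⌋ = 16 → Q; lat ⌊10.83/10⌋ = 1 → B.
Square: lon ⌊2.25/2⌋ = 1; lat ⌊0.83/1⌋ = 0.

QB10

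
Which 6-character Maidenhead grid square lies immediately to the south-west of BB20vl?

Longitude subsquare v = 21; −1 → 20 = u.
Latitude subsquare l = 11; −1 → 10 = k.

BB20uk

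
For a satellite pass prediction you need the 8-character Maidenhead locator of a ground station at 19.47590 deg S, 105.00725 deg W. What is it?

DH70lm95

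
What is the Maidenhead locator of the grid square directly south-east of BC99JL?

Longitude subsquare j = 9; +1 → 10 = k.
Latitude subsquare l = 11; −1 → 10 = k.

BC99kk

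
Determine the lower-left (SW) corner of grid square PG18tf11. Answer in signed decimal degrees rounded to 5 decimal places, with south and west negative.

Field P=15, G=6: +15·20° lon, +6·10° lat → SW at lon 120°, lat -30°.
Square 1, 8: +1·2° lon, +8·1° lat → SW at lon 122°, lat -22°.
Subsquare t=19, f=5: +19·0.0833333° lon, +5·0.0416667° lat → SW at lon 123.583°, lat -21.7917°.
Extended square 1, 1: +1·0.00833333° lon, +1·0.00416667° lat → SW at lon 123.592°, lat -21.7875°.
latitude -21.78750, longitude 123.59167.

-21.78750, 123.59167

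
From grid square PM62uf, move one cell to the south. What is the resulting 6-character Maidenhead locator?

PM62ue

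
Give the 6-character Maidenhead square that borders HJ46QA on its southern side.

HJ45qx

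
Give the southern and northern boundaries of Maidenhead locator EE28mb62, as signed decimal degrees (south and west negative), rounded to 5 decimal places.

-41.95000, -41.94583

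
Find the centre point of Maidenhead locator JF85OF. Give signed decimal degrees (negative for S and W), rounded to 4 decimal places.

-34.7708, 17.2083

Field J=9, F=5: +9·20° lon, +5·10° lat → SW at lon 0°, lat -40°.
Square 8, 5: +8·2° lon, +5·1° lat → SW at lon 16°, lat -35°.
Subsquare o=14, f=5: +14·0.0833333° lon, +5·0.0416667° lat → SW at lon 17.1667°, lat -34.7917°.
Cell spans 0.0833333° lon × 0.0416667° lat. Centre is SW corner plus half of each.
latitude -34.7708, longitude 17.2083.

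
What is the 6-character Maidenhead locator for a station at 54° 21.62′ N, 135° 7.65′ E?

PO74ni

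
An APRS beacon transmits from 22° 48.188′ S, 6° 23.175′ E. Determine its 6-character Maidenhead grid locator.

JG37ee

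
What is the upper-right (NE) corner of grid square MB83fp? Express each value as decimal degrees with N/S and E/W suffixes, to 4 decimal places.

Field M=12, B=1: +12·20° lon, +1·10° lat → SW at lon 60°, lat -80°.
Square 8, 3: +8·2° lon, +3·1° lat → SW at lon 76°, lat -77°.
Subsquare f=5, p=15: +5·0.0833333° lon, +15·0.0416667° lat → SW at lon 76.4167°, lat -76.375°.
Cell spans 0.0833333° lon × 0.0416667° lat. NE corner is SW corner plus one full cell.
latitude 76.3333° S, longitude 76.5000° E.

76.3333° S, 76.5000° E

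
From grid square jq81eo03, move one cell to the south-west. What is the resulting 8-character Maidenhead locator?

JQ81do92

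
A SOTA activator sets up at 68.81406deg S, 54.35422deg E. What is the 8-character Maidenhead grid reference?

Shift to the Maidenhead origin (180°W, 90°S): lon 234.35422, lat 21.18594.
Field (20°×10°, letters A–R): 234.35422/20 → 11 → L, 21.18594/10 → 2 → C; chars LC.
Square (2°×1°, digits 0–9): 14.35422/2 → 7, 1.18594/1 → 1; chars 71.
Subsquare (5′×2.5′, letters a–x): 0.35422/0.0833333 → 4 → e, 0.18594/0.0416667 → 4 → e; chars ee.
Extended square (30″×15″, digits 0–9): 0.02089/0.00833333 → 2, 0.01927/0.00416667 → 4; chars 24.

LC71ee24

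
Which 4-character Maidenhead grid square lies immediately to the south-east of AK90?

BJ09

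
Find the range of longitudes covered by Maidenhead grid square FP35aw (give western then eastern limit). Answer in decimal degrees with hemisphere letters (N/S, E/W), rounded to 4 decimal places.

74.0000° W, 73.9167° W

Field F=5, P=15: +5·20° lon, +15·10° lat → SW at lon -80°, lat 60°.
Square 3, 5: +3·2° lon, +5·1° lat → SW at lon -74°, lat 65°.
Subsquare a=0, w=22: +0·0.0833333° lon, +22·0.0416667° lat → SW at lon -74°, lat 65.9167°.
Cell spans 0.0833333° lon × 0.0416667° lat.
west 74.0000° W, east 73.9167° W.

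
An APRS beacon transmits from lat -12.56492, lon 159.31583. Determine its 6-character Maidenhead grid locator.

Offset from 180°W / 90°S: lon 339.3158°, lat 77.4351°.
Field: 339.3158/20 → 16 → Q, 77.4351/10 → 7 → H; chars QH.
Square: 19.3158/2 → 9, 7.4351/1 → 7; chars 97.
Subsquare: 1.3158/0.0833333 → 15 → p, 0.4351/0.0416667 → 10 → k; chars pk.

QH97pk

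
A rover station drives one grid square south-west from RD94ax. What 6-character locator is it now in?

RD84xw

Longitude subsquare a = 0; −1 → -1, wraps to 23 = x, carry into square.
Longitude square 9; −1 → 8.
Latitude subsquare x = 23; −1 → 22 = w.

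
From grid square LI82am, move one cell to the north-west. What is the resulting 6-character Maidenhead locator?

LI72xn

Longitude subsquare a = 0; −1 → -1, wraps to 23 = x, carry into square.
Longitude square 8; −1 → 7.
Latitude subsquare m = 12; +1 → 13 = n.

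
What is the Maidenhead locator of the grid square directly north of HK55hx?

Latitude subsquare x = 23; +1 → 24, wraps to 0 = a, carry into square.
Latitude square 5; +1 → 6.
The longitude characters are unchanged.

HK56ha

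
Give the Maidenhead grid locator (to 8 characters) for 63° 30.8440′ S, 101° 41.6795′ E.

Shift to the Maidenhead origin (180°W, 90°S): lon 281.69466, lat 26.48593.
Field (20°×10°, letters A–R): 281.69466/20 → 14 → O, 26.48593/10 → 2 → C; chars OC.
Square (2°×1°, digits 0–9): 1.69466/2 → 0, 6.48593/1 → 6; chars 06.
Subsquare (5′×2.5′, letters a–x): 1.69466/0.0833333 → 20 → u, 0.48593/0.0416667 → 11 → l; chars ul.
Extended square (30″×15″, digits 0–9): 0.02799/0.00833333 → 3, 0.02760/0.00416667 → 6; chars 36.

OC06ul36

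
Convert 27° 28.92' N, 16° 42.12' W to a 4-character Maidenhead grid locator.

IL17

Add 180° to longitude and 90° to latitude: 163.30, 117.48.
Field: lon ⌊163.30/20⌋ = 8 → I; lat ⌊117.48/10⌋ = 11 → L.
Square: lon ⌊3.30/2⌋ = 1; lat ⌊7.48/1⌋ = 7.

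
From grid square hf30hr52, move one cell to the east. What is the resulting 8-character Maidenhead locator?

HF30hr62

Longitude extended square 5; +1 → 6.
The latitude characters are unchanged.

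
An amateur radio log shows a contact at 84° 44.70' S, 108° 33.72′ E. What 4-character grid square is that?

OA45

Shift to the Maidenhead origin (180°W, 90°S): lon 288.56, lat 5.25.
Field: 288.56/20 → 14 → O, 5.25/10 → 0 → A; chars OA.
Square: 8.56/2 → 4, 5.25/1 → 5; chars 45.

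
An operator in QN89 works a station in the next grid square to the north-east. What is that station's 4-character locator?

Longitude square 8; +1 → 9.
Latitude square 9; +1 → 10, wraps to 0, carry into field.
Latitude field N = 13; +1 → 14 = O.

QO90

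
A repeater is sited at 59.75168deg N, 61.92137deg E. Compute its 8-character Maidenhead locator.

Add 180° to longitude and 90° to latitude: 241.92137, 149.75168.
Field (20°×10°, letters A–R): 241.92137/20 → 12 → M, 149.75168/10 → 14 → O; chars MO.
Square (2°×1°, digits 0–9): 1.92137/2 → 0, 9.75168/1 → 9; chars 09.
Subsquare (5′×2.5′, letters a–x): 1.92137/0.0833333 → 23 → x, 0.75168/0.0416667 → 18 → s; chars xs.
Extended square (30″×15″, digits 0–9): 0.00470/0.00833333 → 0, 0.00168/0.00416667 → 0; chars 00.

MO09xs00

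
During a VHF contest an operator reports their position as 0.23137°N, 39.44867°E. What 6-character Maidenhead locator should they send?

KJ90rf

Add 180° to longitude and 90° to latitude: 219.4487, 90.2314.
Field (20°×10°, letters A–R): lon ⌊219.4487/20⌋ = 10 → K; lat ⌊90.2314/10⌋ = 9 → J.
Square (2°×1°, digits 0–9): lon ⌊19.4487/2⌋ = 9; lat ⌊0.2314/1⌋ = 0.
Subsquare (5′×2.5′, letters a–x): lon ⌊1.4487/0.0833333⌋ = 17 → r; lat ⌊0.2314/0.0416667⌋ = 5 → f.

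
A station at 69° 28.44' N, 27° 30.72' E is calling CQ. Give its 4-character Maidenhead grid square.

KP39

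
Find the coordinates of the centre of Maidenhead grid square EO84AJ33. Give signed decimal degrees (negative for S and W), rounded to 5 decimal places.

54.38958, -83.97083

Field E=4, O=14: +4·20° lon, +14·10° lat → SW at lon -100°, lat 50°.
Square 8, 4: +8·2° lon, +4·1° lat → SW at lon -84°, lat 54°.
Subsquare a=0, j=9: +0·0.0833333° lon, +9·0.0416667° lat → SW at lon -84°, lat 54.375°.
Extended square 3, 3: +3·0.00833333° lon, +3·0.00416667° lat → SW at lon -83.975°, lat 54.3875°.
Cell spans 0.00833333° lon × 0.00416667° lat. Centre is SW corner plus half of each.
latitude 54.38958, longitude -83.97083.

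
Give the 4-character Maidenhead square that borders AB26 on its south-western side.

AB15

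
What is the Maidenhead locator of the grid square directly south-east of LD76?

Longitude square 7; +1 → 8.
Latitude square 6; −1 → 5.

LD85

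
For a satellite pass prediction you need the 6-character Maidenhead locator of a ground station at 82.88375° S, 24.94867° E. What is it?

Offset from 180°W / 90°S: lon 204.9487°, lat 7.1162°.
Field: lon ⌊204.9487/20⌋ = 10 → K; lat ⌊7.1162/10⌋ = 0 → A.
Square: lon ⌊4.9487/2⌋ = 2; lat ⌊7.1162/1⌋ = 7.
Subsquare: lon ⌊0.9487/0.0833333⌋ = 11 → l; lat ⌊0.1162/0.0416667⌋ = 2 → c.

KA27lc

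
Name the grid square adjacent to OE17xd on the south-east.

Longitude subsquare x = 23; +1 → 24, wraps to 0 = a, carry into square.
Longitude square 1; +1 → 2.
Latitude subsquare d = 3; −1 → 2 = c.

OE27ac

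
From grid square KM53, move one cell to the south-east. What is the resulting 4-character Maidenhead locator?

KM62

Longitude square 5; +1 → 6.
Latitude square 3; −1 → 2.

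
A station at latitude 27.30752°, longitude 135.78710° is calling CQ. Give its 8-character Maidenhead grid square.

PL77vh43

Shift to the Maidenhead origin (180°W, 90°S): lon 315.78710, lat 117.30752.
Field: 315.78710/20 → 15 → P, 117.30752/10 → 11 → L; chars PL.
Square: 15.78710/2 → 7, 7.30752/1 → 7; chars 77.
Subsquare: 1.78710/0.0833333 → 21 → v, 0.30752/0.0416667 → 7 → h; chars vh.
Extended square: 0.03710/0.00833333 → 4, 0.01585/0.00416667 → 3; chars 43.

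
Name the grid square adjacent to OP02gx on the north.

Latitude subsquare x = 23; +1 → 24, wraps to 0 = a, carry into square.
Latitude square 2; +1 → 3.
The longitude characters are unchanged.

OP03ga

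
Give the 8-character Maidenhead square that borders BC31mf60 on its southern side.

BC31me69

Latitude extended square 0; −1 → -1, wraps to 9, carry into subsquare.
Latitude subsquare f = 5; −1 → 4 = e.
The longitude characters are unchanged.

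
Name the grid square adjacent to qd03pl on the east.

Longitude subsquare p = 15; +1 → 16 = q.
The latitude characters are unchanged.

QD03ql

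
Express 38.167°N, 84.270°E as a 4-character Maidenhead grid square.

Offset from 180°W / 90°S: lon 264.27°, lat 128.17°.
Field: lon ⌊264.27/20⌋ = 13 → N; lat ⌊128.17/10⌋ = 12 → M.
Square: lon ⌊4.27/2⌋ = 2; lat ⌊8.17/1⌋ = 8.

NM28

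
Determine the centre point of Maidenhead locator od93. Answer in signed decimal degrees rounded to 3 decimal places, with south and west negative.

-56.500, 119.000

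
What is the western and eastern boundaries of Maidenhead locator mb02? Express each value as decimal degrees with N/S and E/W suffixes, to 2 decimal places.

60.00° E, 62.00° E

Field M=12, B=1: +12·20° lon, +1·10° lat → SW at lon 60°, lat -80°.
Square 0, 2: +0·2° lon, +2·1° lat → SW at lon 60°, lat -78°.
Cell spans 2° lon × 1° lat.
west 60.00° E, east 62.00° E.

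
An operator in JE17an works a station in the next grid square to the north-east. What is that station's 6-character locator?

JE17bo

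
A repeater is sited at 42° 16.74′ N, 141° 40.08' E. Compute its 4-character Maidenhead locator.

QN02

Shift to the Maidenhead origin (180°W, 90°S): lon 321.67, lat 132.28.
Field: 321.67/20 → 16 → Q, 132.28/10 → 13 → N; chars QN.
Square: 1.67/2 → 0, 2.28/1 → 2; chars 02.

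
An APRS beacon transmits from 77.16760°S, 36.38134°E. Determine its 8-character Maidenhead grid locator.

KB82et59

Shift to the Maidenhead origin (180°W, 90°S): lon 216.38134, lat 12.83240.
Field: lon ⌊216.38134/20⌋ = 10 → K; lat ⌊12.83240/10⌋ = 1 → B.
Square: lon ⌊16.38134/2⌋ = 8; lat ⌊2.83240/1⌋ = 2.
Subsquare: lon ⌊0.38134/0.0833333⌋ = 4 → e; lat ⌊0.83240/0.0416667⌋ = 19 → t.
Extended square: lon ⌊0.04801/0.00833333⌋ = 5; lat ⌊0.04073/0.00416667⌋ = 9.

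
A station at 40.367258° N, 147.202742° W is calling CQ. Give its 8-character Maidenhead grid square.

Offset from 180°W / 90°S: lon 32.79726°, lat 130.36726°.
Field (20°×10°, letters A–R): lon ⌊32.79726/20⌋ = 1 → B; lat ⌊130.36726/10⌋ = 13 → N.
Square (2°×1°, digits 0–9): lon ⌊12.79726/2⌋ = 6; lat ⌊0.36726/1⌋ = 0.
Subsquare (5′×2.5′, letters a–x): lon ⌊0.79726/0.0833333⌋ = 9 → j; lat ⌊0.36726/0.0416667⌋ = 8 → i.
Extended square (30″×15″, digits 0–9): lon ⌊0.04726/0.00833333⌋ = 5; lat ⌊0.03392/0.00416667⌋ = 8.

BN60ji58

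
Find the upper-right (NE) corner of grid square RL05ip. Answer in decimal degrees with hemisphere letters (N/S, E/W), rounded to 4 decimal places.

25.6667° N, 160.7500° E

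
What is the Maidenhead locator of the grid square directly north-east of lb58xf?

LB68ag

Longitude subsquare x = 23; +1 → 24, wraps to 0 = a, carry into square.
Longitude square 5; +1 → 6.
Latitude subsquare f = 5; +1 → 6 = g.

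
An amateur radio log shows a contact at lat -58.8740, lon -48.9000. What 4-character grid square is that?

Add 180° to longitude and 90° to latitude: 131.10, 31.13.
Field: 131.10/20 → 6 → G, 31.13/10 → 3 → D; chars GD.
Square: 11.10/2 → 5, 1.13/1 → 1; chars 51.

GD51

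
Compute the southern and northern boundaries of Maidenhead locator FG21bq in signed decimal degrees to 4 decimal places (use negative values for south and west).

-28.3333, -28.2917

Field F=5, G=6: +5·20° lon, +6·10° lat → SW at lon -80°, lat -30°.
Square 2, 1: +2·2° lon, +1·1° lat → SW at lon -76°, lat -29°.
Subsquare b=1, q=16: +1·0.0833333° lon, +16·0.0416667° lat → SW at lon -75.9167°, lat -28.3333°.
Cell spans 0.0833333° lon × 0.0416667° lat.
south -28.3333, north -28.2917.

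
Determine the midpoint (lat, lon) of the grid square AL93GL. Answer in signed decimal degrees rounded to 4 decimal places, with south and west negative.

23.4792, -161.4583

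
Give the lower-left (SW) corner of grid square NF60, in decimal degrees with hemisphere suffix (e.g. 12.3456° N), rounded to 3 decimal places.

Field N=13, F=5: +13·20° lon, +5·10° lat → SW at lon 80°, lat -40°.
Square 6, 0: +6·2° lon, +0·1° lat → SW at lon 92°, lat -40°.
latitude 40.000° S, longitude 92.000° E.

40.000° S, 92.000° E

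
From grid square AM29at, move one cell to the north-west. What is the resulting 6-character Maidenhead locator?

Longitude subsquare a = 0; −1 → -1, wraps to 23 = x, carry into square.
Longitude square 2; −1 → 1.
Latitude subsquare t = 19; +1 → 20 = u.

AM19xu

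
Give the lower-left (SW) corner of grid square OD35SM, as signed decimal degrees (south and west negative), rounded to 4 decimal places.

-54.5000, 107.5000

Field O=14, D=3: +14·20° lon, +3·10° lat → SW at lon 100°, lat -60°.
Square 3, 5: +3·2° lon, +5·1° lat → SW at lon 106°, lat -55°.
Subsquare s=18, m=12: +18·0.0833333° lon, +12·0.0416667° lat → SW at lon 107.5°, lat -54.5°.
latitude -54.5000, longitude 107.5000.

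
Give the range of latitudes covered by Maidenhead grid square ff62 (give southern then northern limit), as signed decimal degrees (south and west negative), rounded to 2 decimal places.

Field F=5, F=5: +5·20° lon, +5·10° lat → SW at lon -80°, lat -40°.
Square 6, 2: +6·2° lon, +2·1° lat → SW at lon -68°, lat -38°.
Cell spans 2° lon × 1° lat.
south -38.00, north -37.00.

-38.00, -37.00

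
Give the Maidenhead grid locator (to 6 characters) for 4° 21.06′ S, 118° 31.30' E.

OI95gp

Shift to the Maidenhead origin (180°W, 90°S): lon 298.5217, lat 85.6490.
Field: lon ⌊298.5217/20⌋ = 14 → O; lat ⌊85.6490/10⌋ = 8 → I.
Square: lon ⌊18.5217/2⌋ = 9; lat ⌊5.6490/1⌋ = 5.
Subsquare: lon ⌊0.5217/0.0833333⌋ = 6 → g; lat ⌊0.6490/0.0416667⌋ = 15 → p.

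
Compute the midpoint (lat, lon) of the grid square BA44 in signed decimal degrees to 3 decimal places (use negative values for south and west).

-85.500, -151.000

Field B=1, A=0: +1·20° lon, +0·10° lat → SW at lon -160°, lat -90°.
Square 4, 4: +4·2° lon, +4·1° lat → SW at lon -152°, lat -86°.
Cell spans 2° lon × 1° lat. Centre is SW corner plus half of each.
latitude -85.500, longitude -151.000.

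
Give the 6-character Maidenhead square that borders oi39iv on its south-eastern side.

Longitude subsquare i = 8; +1 → 9 = j.
Latitude subsquare v = 21; −1 → 20 = u.

OI39ju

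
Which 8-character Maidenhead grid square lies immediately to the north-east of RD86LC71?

RD86lc82

Longitude extended square 7; +1 → 8.
Latitude extended square 1; +1 → 2.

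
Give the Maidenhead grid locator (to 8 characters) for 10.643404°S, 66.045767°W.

Offset from 180°W / 90°S: lon 113.95423°, lat 79.35660°.
Field: lon ⌊113.95423/20⌋ = 5 → F; lat ⌊79.35660/10⌋ = 7 → H.
Square: lon ⌊13.95423/2⌋ = 6; lat ⌊9.35660/1⌋ = 9.
Subsquare: lon ⌊1.95423/0.0833333⌋ = 23 → x; lat ⌊0.35660/0.0416667⌋ = 8 → i.
Extended square: lon ⌊0.03757/0.00833333⌋ = 4; lat ⌊0.02326/0.00416667⌋ = 5.

FH69xi45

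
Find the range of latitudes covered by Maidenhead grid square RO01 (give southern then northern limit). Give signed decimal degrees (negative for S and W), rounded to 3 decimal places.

51.000, 52.000

Field R=17, O=14: +17·20° lon, +14·10° lat → SW at lon 160°, lat 50°.
Square 0, 1: +0·2° lon, +1·1° lat → SW at lon 160°, lat 51°.
Cell spans 2° lon × 1° lat.
south 51.000, north 52.000.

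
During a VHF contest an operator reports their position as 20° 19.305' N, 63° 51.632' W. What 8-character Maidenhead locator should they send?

FL80bh67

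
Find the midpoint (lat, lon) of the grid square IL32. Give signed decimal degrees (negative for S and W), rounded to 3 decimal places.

22.500, -13.000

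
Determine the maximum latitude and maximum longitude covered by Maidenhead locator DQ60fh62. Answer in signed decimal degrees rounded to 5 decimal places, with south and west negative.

70.30417, -107.52500

Field D=3, Q=16: +3·20° lon, +16·10° lat → SW at lon -120°, lat 70°.
Square 6, 0: +6·2° lon, +0·1° lat → SW at lon -108°, lat 70°.
Subsquare f=5, h=7: +5·0.0833333° lon, +7·0.0416667° lat → SW at lon -107.583°, lat 70.2917°.
Extended square 6, 2: +6·0.00833333° lon, +2·0.00416667° lat → SW at lon -107.533°, lat 70.3°.
Cell spans 0.00833333° lon × 0.00416667° lat. NE corner is SW corner plus one full cell.
latitude 70.30417, longitude -107.52500.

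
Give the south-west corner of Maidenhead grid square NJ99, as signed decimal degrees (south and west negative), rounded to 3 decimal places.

9.000, 98.000

Field N=13, J=9: +13·20° lon, +9·10° lat → SW at lon 80°, lat 0°.
Square 9, 9: +9·2° lon, +9·1° lat → SW at lon 98°, lat 9°.
latitude 9.000, longitude 98.000.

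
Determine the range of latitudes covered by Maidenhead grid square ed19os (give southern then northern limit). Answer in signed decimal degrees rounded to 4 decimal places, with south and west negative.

Field E=4, D=3: +4·20° lon, +3·10° lat → SW at lon -100°, lat -60°.
Square 1, 9: +1·2° lon, +9·1° lat → SW at lon -98°, lat -51°.
Subsquare o=14, s=18: +14·0.0833333° lon, +18·0.0416667° lat → SW at lon -96.8333°, lat -50.25°.
Cell spans 0.0833333° lon × 0.0416667° lat.
south -50.2500, north -50.2083.

-50.2500, -50.2083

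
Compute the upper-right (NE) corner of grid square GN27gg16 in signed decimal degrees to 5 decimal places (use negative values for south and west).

Field G=6, N=13: +6·20° lon, +13·10° lat → SW at lon -60°, lat 40°.
Square 2, 7: +2·2° lon, +7·1° lat → SW at lon -56°, lat 47°.
Subsquare g=6, g=6: +6·0.0833333° lon, +6·0.0416667° lat → SW at lon -55.5°, lat 47.25°.
Extended square 1, 6: +1·0.00833333° lon, +6·0.00416667° lat → SW at lon -55.4917°, lat 47.275°.
Cell spans 0.00833333° lon × 0.00416667° lat. NE corner is SW corner plus one full cell.
latitude 47.27917, longitude -55.48333.

47.27917, -55.48333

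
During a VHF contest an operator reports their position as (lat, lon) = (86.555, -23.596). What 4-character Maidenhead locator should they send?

HR86

Shift to the Maidenhead origin (180°W, 90°S): lon 156.40, lat 176.56.
Field (20°×10°, letters A–R): lon ⌊156.40/20⌋ = 7 → H; lat ⌊176.56/10⌋ = 17 → R.
Square (2°×1°, digits 0–9): lon ⌊16.40/2⌋ = 8; lat ⌊6.56/1⌋ = 6.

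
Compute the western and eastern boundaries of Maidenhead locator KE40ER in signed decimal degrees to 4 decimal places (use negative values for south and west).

Field K=10, E=4: +10·20° lon, +4·10° lat → SW at lon 20°, lat -50°.
Square 4, 0: +4·2° lon, +0·1° lat → SW at lon 28°, lat -50°.
Subsquare e=4, r=17: +4·0.0833333° lon, +17·0.0416667° lat → SW at lon 28.3333°, lat -49.2917°.
Cell spans 0.0833333° lon × 0.0416667° lat.
west 28.3333, east 28.4167.

28.3333, 28.4167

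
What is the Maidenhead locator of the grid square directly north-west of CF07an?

BF97xo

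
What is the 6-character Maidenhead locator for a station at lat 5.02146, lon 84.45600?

NJ25fa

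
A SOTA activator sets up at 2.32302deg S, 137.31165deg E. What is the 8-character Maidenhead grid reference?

Add 180° to longitude and 90° to latitude: 317.31165, 87.67698.
Field: lon ⌊317.31165/20⌋ = 15 → P; lat ⌊87.67698/10⌋ = 8 → I.
Square: lon ⌊17.31165/2⌋ = 8; lat ⌊7.67698/1⌋ = 7.
Subsquare: lon ⌊1.31165/0.0833333⌋ = 15 → p; lat ⌊0.67698/0.0416667⌋ = 16 → q.
Extended square: lon ⌊0.06165/0.00833333⌋ = 7; lat ⌊0.01031/0.00416667⌋ = 2.

PI87pq72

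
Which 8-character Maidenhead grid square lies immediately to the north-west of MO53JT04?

Longitude extended square 0; −1 → -1, wraps to 9, carry into subsquare.
Longitude subsquare j = 9; −1 → 8 = i.
Latitude extended square 4; +1 → 5.

MO53it95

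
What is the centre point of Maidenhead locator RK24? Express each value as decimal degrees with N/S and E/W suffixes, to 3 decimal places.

14.500° N, 165.000° E

Field R=17, K=10: +17·20° lon, +10·10° lat → SW at lon 160°, lat 10°.
Square 2, 4: +2·2° lon, +4·1° lat → SW at lon 164°, lat 14°.
Cell spans 2° lon × 1° lat. Centre is SW corner plus half of each.
latitude 14.500° N, longitude 165.000° E.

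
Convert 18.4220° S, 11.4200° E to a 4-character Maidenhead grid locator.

JH51

Offset from 180°W / 90°S: lon 191.42°, lat 71.58°.
Field (20°×10°, letters A–R): lon ⌊191.42/20⌋ = 9 → J; lat ⌊71.58/10⌋ = 7 → H.
Square (2°×1°, digits 0–9): lon ⌊11.42/2⌋ = 5; lat ⌊1.58/1⌋ = 1.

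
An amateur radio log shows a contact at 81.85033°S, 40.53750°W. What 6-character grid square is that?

GA98rd

Offset from 180°W / 90°S: lon 139.4625°, lat 8.1497°.
Field: 139.4625/20 → 6 → G, 8.1497/10 → 0 → A; chars GA.
Square: 19.4625/2 → 9, 8.1497/1 → 8; chars 98.
Subsquare: 1.4625/0.0833333 → 17 → r, 0.1497/0.0416667 → 3 → d; chars rd.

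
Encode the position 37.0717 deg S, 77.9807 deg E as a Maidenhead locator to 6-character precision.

MF82xw

Add 180° to longitude and 90° to latitude: 257.9807, 52.9283.
Field: lon ⌊257.9807/20⌋ = 12 → M; lat ⌊52.9283/10⌋ = 5 → F.
Square: lon ⌊17.9807/2⌋ = 8; lat ⌊2.9283/1⌋ = 2.
Subsquare: lon ⌊1.9807/0.0833333⌋ = 23 → x; lat ⌊0.9283/0.0416667⌋ = 22 → w.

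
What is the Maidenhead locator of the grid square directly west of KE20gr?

Longitude subsquare g = 6; −1 → 5 = f.
The latitude characters are unchanged.

KE20fr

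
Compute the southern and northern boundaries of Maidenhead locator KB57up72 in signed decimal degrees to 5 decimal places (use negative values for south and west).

-72.36667, -72.36250

Field K=10, B=1: +10·20° lon, +1·10° lat → SW at lon 20°, lat -80°.
Square 5, 7: +5·2° lon, +7·1° lat → SW at lon 30°, lat -73°.
Subsquare u=20, p=15: +20·0.0833333° lon, +15·0.0416667° lat → SW at lon 31.6667°, lat -72.375°.
Extended square 7, 2: +7·0.00833333° lon, +2·0.00416667° lat → SW at lon 31.725°, lat -72.3667°.
Cell spans 0.00833333° lon × 0.00416667° lat.
south -72.36667, north -72.36250.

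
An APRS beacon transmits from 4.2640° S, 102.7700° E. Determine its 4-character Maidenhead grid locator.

OI15

Add 180° to longitude and 90° to latitude: 282.77, 85.74.
Field: lon ⌊282.77/20⌋ = 14 → O; lat ⌊85.74/10⌋ = 8 → I.
Square: lon ⌊2.77/2⌋ = 1; lat ⌊5.74/1⌋ = 5.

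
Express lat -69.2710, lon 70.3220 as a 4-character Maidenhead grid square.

MC50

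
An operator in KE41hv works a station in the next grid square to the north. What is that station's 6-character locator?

KE41hw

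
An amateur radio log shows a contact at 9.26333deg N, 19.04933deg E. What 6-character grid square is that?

Offset from 180°W / 90°S: lon 199.0493°, lat 99.2633°.
Field: lon ⌊199.0493/20⌋ = 9 → J; lat ⌊99.2633/10⌋ = 9 → J.
Square: lon ⌊19.0493/2⌋ = 9; lat ⌊9.2633/1⌋ = 9.
Subsquare: lon ⌊1.0493/0.0833333⌋ = 12 → m; lat ⌊0.2633/0.0416667⌋ = 6 → g.

JJ99mg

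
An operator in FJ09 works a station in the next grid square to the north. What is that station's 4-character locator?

Latitude square 9; +1 → 10, wraps to 0, carry into field.
Latitude field J = 9; +1 → 10 = K.
The longitude characters are unchanged.

FK00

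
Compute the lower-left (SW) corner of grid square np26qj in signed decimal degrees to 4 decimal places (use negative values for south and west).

Field N=13, P=15: +13·20° lon, +15·10° lat → SW at lon 80°, lat 60°.
Square 2, 6: +2·2° lon, +6·1° lat → SW at lon 84°, lat 66°.
Subsquare q=16, j=9: +16·0.0833333° lon, +9·0.0416667° lat → SW at lon 85.3333°, lat 66.375°.
latitude 66.3750, longitude 85.3333.

66.3750, 85.3333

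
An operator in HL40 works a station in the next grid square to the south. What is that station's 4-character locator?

Latitude square 0; −1 → -1, wraps to 9, carry into field.
Latitude field L = 11; −1 → 10 = K.
The longitude characters are unchanged.

HK49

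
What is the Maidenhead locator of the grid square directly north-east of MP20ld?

Longitude subsquare l = 11; +1 → 12 = m.
Latitude subsquare d = 3; +1 → 4 = e.

MP20me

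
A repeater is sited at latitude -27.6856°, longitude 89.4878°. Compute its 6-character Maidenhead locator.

Add 180° to longitude and 90° to latitude: 269.4878, 62.3144.
Field (20°×10°, letters A–R): 269.4878/20 → 13 → N, 62.3144/10 → 6 → G; chars NG.
Square (2°×1°, digits 0–9): 9.4878/2 → 4, 2.3144/1 → 2; chars 42.
Subsquare (5′×2.5′, letters a–x): 1.4878/0.0833333 → 17 → r, 0.3144/0.0416667 → 7 → h; chars rh.

NG42rh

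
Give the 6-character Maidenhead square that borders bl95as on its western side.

BL85xs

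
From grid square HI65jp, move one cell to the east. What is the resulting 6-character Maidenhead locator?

HI65kp

Longitude subsquare j = 9; +1 → 10 = k.
The latitude characters are unchanged.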